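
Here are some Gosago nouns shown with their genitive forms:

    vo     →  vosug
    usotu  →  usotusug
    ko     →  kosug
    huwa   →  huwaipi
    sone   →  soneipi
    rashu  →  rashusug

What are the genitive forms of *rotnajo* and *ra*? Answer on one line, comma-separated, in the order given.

rotnajosug, raipi

The alternation tracks the last vowel of the stem — -sug when the last vowel of the stem is a rounded vowel (*vo*, *usotu*, *ko*, *rashu*); -ipi when the last vowel of the stem is an unrounded vowel (*huwa*, *sone*).
*rotnajo*: last vowel = /o/, a rounded vowel → -sug → *rotnajosug*.
Since the last vowel of *ra* is /a/ (an unrounded vowel), it takes -ipi, giving *raipi*.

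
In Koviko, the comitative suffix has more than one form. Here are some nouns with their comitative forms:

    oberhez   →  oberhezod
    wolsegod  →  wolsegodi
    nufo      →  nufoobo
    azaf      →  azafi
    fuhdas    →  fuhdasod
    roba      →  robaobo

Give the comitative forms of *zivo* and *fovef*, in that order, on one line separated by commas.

zivoobo, fovefi

The suffix is conditioned by the final sound: -od when the stem ends in a sibilant (*oberhez*, *fuhdas*); -i when the stem ends in a non-sibilant consonant (*wolsegod*, *azaf*); -obo when the stem ends in a vowel (*nufo*, *roba*).
*zivo* — final sound /o/ (a vowel) → -obo → *zivoobo*.
*fovef* — final sound /f/ (a non-sibilant consonant) → -i → *fovefi*.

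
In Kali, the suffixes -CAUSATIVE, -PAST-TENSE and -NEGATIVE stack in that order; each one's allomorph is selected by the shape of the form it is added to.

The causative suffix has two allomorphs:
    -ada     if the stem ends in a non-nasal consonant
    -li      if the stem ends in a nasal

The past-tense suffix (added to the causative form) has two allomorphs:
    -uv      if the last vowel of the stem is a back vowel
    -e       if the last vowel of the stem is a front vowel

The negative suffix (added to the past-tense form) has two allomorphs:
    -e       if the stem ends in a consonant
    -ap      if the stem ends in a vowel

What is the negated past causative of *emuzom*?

emuzomlieap

*emuzom* — final consonant /m/ (a nasal) → -li → *emuzomli*.
The causative form *emuzomli*: last vowel = /i/, a front vowel → -e → *emuzomlie*.
The past-tense form *emuzomlie* — final sound /e/ (a vowel) → -ap → *emuzomlieap*.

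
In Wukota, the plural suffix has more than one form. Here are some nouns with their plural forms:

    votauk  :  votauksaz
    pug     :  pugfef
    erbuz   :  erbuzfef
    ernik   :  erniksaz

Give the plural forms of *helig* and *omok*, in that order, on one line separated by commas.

The alternation tracks the final consonant of the stem — -saz when the stem ends in a voiceless consonant (*votauk*, *ernik*); -fef when the stem ends in a voiced consonant (*pug*, *erbuz*).
*helig*: final consonant = /g/, voiced → -fef → *heligfef*.
*omok* — final consonant /k/ (voiceless) → -saz → *omoksaz*.

heligfef, omoksaz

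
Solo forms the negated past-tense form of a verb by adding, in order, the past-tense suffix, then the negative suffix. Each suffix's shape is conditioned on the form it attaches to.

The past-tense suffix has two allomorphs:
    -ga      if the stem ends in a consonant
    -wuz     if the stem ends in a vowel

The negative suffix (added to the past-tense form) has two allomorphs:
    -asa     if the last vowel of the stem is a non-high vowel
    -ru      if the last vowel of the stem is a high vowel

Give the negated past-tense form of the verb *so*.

*so* — final sound /o/ (a vowel) → -wuz → *sowuz*.
The past-tense form *sowuz*: last vowel = /u/, a high vowel → -ru → *sowuzru*.

sowuzru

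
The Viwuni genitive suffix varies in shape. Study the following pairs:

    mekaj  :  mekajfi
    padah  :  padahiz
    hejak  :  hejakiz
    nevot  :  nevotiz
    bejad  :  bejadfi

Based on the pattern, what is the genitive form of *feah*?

The alternation tracks the final consonant of the stem — -iz when the stem ends in a voiceless consonant (*padah*, *hejak*, *nevot*); -fi when the stem ends in a voiced consonant (*mekaj*, *bejad*).
*feah*: final consonant = /h/, voiceless → -iz → *feahiz*.

feahiz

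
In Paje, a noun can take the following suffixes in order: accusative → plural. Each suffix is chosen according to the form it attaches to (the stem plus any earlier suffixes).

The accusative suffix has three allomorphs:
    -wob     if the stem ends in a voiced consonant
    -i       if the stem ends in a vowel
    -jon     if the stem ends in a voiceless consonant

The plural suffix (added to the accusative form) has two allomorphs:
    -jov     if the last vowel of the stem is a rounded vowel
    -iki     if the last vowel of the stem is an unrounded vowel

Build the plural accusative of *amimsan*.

amimsanwobjov

The final sound of *amimsan* is /n/, which is a voiced consonant, so the accusative suffix is -wob, giving *amimsanwob*.
The accusative form *amimsanwob*: last vowel = /o/, a rounded vowel → -jov → *amimsanwobjov*.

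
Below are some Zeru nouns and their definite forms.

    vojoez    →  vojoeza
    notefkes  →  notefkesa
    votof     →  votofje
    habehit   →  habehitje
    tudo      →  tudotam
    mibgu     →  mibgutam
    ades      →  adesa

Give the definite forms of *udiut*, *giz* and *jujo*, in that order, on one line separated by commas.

udiutje, giza, jujotam

The suffix is conditioned by the final sound: -a when the stem ends in a sibilant (*vojoez*, *notefkes*, *ades*); -je when the stem ends in a non-sibilant consonant (*votof*, *habehit*); -tam when the stem ends in a vowel (*tudo*, *mibgu*).
The final sound of *udiut* is /t/, which is a non-sibilant consonant, so the suffix is -je, giving *udiutje*.
*giz*: final sound = /z/, a sibilant → -a → *giza*.
*jujo*: final sound = /o/, a vowel → -tam → *jujotam*.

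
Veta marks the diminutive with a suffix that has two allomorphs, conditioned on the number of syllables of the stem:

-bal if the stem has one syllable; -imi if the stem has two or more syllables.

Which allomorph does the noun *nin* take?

-bal

*nin* has one syllable, so the suffix is -bal.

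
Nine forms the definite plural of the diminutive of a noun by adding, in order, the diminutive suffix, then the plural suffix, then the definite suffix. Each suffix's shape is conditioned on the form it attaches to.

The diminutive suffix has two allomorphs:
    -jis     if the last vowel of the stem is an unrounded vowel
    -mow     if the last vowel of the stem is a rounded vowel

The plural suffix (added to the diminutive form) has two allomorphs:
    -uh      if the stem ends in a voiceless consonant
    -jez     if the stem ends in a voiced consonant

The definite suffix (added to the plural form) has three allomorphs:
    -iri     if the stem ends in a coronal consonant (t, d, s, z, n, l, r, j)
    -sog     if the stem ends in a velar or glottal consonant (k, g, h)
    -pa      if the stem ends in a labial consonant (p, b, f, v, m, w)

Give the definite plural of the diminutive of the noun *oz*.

*oz* — last vowel /o/ (a rounded vowel) → -mow → *ozmow*.
The diminutive form *ozmow*: final consonant = /w/, voiced → -jez → *ozmowjez*.
The plural form *ozmowjez*: final consonant = /z/, coronal → -iri → *ozmowjeziri*.

ozmowjeziri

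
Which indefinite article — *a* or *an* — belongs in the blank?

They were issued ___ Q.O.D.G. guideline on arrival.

The indefinite article is chosen by the initial *sound* of the following word, not its spelling.
The initialism *Q.O.D.G.* is read letter by letter; the first letter, Q, is pronounced /kjuː/, which begins with a consonant sound.
So the article is *a*: They were issued a Q.O.D.G. guideline on arrival.

a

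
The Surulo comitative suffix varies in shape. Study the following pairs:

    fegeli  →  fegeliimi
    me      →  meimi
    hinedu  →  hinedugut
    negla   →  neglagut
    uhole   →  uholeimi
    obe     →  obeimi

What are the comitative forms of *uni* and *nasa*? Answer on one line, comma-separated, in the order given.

The suffix is conditioned by the last vowel: -imi when the last vowel of the stem is a front vowel (*fegeli*, *me*, *uhole*, *obe*); -gut when the last vowel of the stem is a back vowel (*hinedu*, *negla*).
The last vowel of *uni* is /i/, which is a front vowel, so the suffix is -imi, giving *uniimi*.
*nasa* — last vowel /a/ (a back vowel) → -gut → *nasagut*.

uniimi, nasagut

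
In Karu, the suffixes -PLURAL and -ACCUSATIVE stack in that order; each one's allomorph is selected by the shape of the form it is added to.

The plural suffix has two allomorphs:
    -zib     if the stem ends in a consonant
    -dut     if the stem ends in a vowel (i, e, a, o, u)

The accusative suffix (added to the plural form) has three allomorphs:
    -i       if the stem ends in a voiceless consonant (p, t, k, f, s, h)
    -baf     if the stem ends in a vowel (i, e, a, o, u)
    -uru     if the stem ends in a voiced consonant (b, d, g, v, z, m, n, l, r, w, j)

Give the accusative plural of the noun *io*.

*io* — final sound /o/ (a vowel) → -dut → *iodut*.
The final sound of the plural form *iodut* is /t/, which is a voiceless consonant, so the accusative suffix is -i, giving *ioduti*.

ioduti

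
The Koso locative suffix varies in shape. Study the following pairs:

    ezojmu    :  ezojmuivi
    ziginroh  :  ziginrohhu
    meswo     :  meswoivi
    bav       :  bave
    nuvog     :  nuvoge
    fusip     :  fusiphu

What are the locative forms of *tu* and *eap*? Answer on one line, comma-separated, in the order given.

tuivi, eaphu

The pattern is voicing of the final sound: -hu when the stem ends in a voiceless consonant (*ziginroh*, *fusip*); -e when the stem ends in a voiced consonant (*bav*, *nuvog*); -ivi when the stem ends in a vowel (*ezojmu*, *meswo*).
*tu* — final sound /u/ (a vowel) → -ivi → *tuivi*.
The final sound of *eap* is /p/, which is a voiceless consonant, so the suffix is -hu, giving *eaphu*.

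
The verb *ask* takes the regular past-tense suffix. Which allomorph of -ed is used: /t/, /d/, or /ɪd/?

/t/

The stem *ask* ends in a voiceless consonant other than /t/.
The -ed suffix is realized as /ɪd/ after /t, d/; as /t/ after other voiceless consonants; and as /d/ after other voiced sounds.
So -ed on *ask* is pronounced /t/.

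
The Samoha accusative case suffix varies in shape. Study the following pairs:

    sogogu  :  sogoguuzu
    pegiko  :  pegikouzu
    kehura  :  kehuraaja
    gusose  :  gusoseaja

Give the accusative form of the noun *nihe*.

niheaja

The alternation tracks the last vowel of the stem — -uzu when the last vowel of the stem is a rounded vowel (*sogogu*, *pegiko*); -aja when the last vowel of the stem is an unrounded vowel (*kehura*, *gusose*).
*nihe* — last vowel /e/ (an unrounded vowel) → -aja → *niheaja*.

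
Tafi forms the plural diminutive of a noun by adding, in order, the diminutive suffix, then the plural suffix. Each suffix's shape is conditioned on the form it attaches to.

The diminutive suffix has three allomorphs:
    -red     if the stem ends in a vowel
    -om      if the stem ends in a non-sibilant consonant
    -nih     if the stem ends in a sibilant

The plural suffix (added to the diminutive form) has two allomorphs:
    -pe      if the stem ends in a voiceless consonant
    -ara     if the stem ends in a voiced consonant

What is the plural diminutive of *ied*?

*ied*: final sound = /d/, a non-sibilant consonant → -om → *iedom*.
Since the final consonant of the diminutive form *iedom* is /m/ (voiced), it takes -ara, giving *iedomara*.

iedomara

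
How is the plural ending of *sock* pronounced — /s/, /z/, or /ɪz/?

/s/

The stem *sock* ends in a voiceless non-sibilant consonant.
The plural suffix surfaces as /ɪz/ after sibilants, /s/ after other voiceless consonants, and /z/ after other voiced sounds.
So the plural -s on *sock* is pronounced /s/.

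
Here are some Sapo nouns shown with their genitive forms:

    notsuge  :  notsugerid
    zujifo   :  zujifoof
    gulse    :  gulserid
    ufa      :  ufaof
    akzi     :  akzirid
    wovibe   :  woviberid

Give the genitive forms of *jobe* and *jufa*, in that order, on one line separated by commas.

The alternation tracks the last vowel of the stem — -rid when the last vowel of the stem is a front vowel (*notsuge*, *gulse*, *akzi*, *wovibe*); -of when the last vowel of the stem is a back vowel (*zujifo*, *ufa*).
*jobe* — last vowel /e/ (a front vowel) → -rid → *joberid*.
*jufa* — last vowel /a/ (a back vowel) → -of → *jufaof*.

joberid, jufaof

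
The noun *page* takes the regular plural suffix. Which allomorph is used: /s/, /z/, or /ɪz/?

/ɪz/

The stem *page* ends in a sibilant (/s, z, ʃ, ʒ, tʃ, dʒ/).
The plural suffix surfaces as /ɪz/ after sibilants, /s/ after other voiceless consonants, and /z/ after other voiced sounds.
So the plural -s on *page* is pronounced /ɪz/.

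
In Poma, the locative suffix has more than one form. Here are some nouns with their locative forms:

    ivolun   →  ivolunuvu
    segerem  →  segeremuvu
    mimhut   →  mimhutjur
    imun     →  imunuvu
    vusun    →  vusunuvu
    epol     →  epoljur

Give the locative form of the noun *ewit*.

ewitjur

The pattern is nasality of the final consonant: -uvu when the stem ends in a nasal (*ivolun*, *segerem*, *imun*, *vusun*); -jur when the stem ends in a non-nasal consonant (*mimhut*, *epol*).
Since the final consonant of *ewit* is /t/ (non-nasal), it takes -jur, giving *ewitjur*.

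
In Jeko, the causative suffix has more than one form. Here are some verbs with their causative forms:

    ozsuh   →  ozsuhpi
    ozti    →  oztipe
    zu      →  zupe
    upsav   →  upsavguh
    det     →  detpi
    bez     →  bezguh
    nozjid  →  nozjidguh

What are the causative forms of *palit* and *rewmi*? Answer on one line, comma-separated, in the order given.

palitpi, rewmipe

Looking at the final sound of each stem: -pi when the stem ends in a voiceless consonant (*ozsuh*, *det*); -guh when the stem ends in a voiced consonant (*upsav*, *bez*, *nozjid*); -pe when the stem ends in a vowel (*ozti*, *zu*).
The final sound of *palit* is /t/, which is a voiceless consonant, so the suffix is -pi, giving *palitpi*.
*rewmi* — final sound /i/ (a vowel) → -pe → *rewmipe*.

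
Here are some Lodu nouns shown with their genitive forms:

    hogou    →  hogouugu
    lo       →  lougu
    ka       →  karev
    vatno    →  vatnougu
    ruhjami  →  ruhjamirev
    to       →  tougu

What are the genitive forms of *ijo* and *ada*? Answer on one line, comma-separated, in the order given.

ijougu, adarev

The alternation tracks the last vowel of the stem — -ugu when the last vowel of the stem is a rounded vowel (*hogou*, *lo*, *vatno*, *to*); -rev when the last vowel of the stem is an unrounded vowel (*ka*, *ruhjami*).
*ijo*: last vowel = /o/, a rounded vowel → -ugu → *ijougu*.
*ada*: last vowel = /a/, an unrounded vowel → -rev → *adarev*.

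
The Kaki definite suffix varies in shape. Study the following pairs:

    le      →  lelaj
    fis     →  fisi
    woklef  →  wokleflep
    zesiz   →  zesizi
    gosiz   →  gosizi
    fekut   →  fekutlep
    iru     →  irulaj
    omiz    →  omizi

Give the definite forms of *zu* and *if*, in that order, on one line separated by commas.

zulaj, iflep

Looking at the final sound of each stem: -i when the stem ends in a sibilant (*fis*, *zesiz*, *gosiz*, *omiz*); -lep when the stem ends in a non-sibilant consonant (*woklef*, *fekut*); -laj when the stem ends in a vowel (*le*, *iru*).
*zu*: final sound = /u/, a vowel → -laj → *zulaj*.
*if* — final sound /f/ (a non-sibilant consonant) → -lep → *iflep*.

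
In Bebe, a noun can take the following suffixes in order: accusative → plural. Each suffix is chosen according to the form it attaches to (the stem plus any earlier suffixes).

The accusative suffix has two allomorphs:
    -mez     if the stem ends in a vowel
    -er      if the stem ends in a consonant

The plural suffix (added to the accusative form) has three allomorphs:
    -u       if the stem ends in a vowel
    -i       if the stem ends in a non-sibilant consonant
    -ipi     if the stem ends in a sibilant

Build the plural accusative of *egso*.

The final sound of *egso* is /o/, which is a vowel, so the accusative suffix is -mez, giving *egsomez*.
The accusative form *egsomez*: final sound = /z/, a sibilant → -ipi → *egsomezipi*.

egsomezipi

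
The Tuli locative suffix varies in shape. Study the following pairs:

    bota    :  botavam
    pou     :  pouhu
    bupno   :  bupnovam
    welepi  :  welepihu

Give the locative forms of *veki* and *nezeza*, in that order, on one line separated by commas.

Looking at the last vowel of each stem: -hu when the last vowel of the stem is a high vowel (*pou*, *welepi*); -vam when the last vowel of the stem is a non-high vowel (*bota*, *bupno*).
The last vowel of *veki* is /i/, which is a high vowel, so the suffix is -hu, giving *vekihu*.
The last vowel of *nezeza* is /a/, which is a non-high vowel, so the suffix is -vam, giving *nezezavam*.

vekihu, nezezavam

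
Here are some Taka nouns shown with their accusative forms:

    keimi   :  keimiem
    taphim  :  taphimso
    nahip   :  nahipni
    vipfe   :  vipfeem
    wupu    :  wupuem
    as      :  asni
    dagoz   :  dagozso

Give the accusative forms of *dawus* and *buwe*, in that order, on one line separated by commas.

The pattern is voicing of the final sound: -ni when the stem ends in a voiceless consonant (*nahip*, *as*); -so when the stem ends in a voiced consonant (*taphim*, *dagoz*); -em when the stem ends in a vowel (*keimi*, *vipfe*, *wupu*).
*dawus* — final sound /s/ (a voiceless consonant) → -ni → *dawusni*.
*buwe*: final sound = /e/, a vowel → -em → *buweem*.

dawusni, buweem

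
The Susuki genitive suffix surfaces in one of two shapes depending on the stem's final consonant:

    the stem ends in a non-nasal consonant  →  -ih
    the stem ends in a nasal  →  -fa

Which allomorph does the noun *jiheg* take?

*jiheg*: final consonant = /g/, non-nasal → -ih.

-ih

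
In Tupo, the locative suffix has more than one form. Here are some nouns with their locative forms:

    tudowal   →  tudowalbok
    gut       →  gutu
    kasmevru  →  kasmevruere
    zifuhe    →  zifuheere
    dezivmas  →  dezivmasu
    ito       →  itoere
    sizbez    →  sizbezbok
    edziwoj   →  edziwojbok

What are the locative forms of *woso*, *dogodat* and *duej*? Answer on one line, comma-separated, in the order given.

The alternation tracks the final sound of the stem — -u when the stem ends in a voiceless consonant (*gut*, *dezivmas*); -bok when the stem ends in a voiced consonant (*tudowal*, *sizbez*, *edziwoj*); -ere when the stem ends in a vowel (*kasmevru*, *zifuhe*, *ito*).
*woso* — final sound /o/ (a vowel) → -ere → *wosoere*.
Since the final sound of *dogodat* is /t/ (a voiceless consonant), it takes -u, giving *dogodatu*.
*duej* — final sound /j/ (a voiced consonant) → -bok → *duejbok*.

wosoere, dogodatu, duejbok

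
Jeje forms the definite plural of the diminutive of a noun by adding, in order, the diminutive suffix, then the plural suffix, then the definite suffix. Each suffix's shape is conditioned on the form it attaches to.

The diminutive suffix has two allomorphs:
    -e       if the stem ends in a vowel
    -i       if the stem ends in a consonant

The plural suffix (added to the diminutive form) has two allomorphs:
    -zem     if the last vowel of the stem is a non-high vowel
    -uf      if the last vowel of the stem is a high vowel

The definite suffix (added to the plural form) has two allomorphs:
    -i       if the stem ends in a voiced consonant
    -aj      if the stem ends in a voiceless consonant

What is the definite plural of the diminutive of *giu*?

giuezemi

Since the final sound of *giu* is /u/ (a vowel), it takes -e, giving *giue*.
The last vowel of the diminutive form *giue* is /e/, which is a non-high vowel, so the plural suffix is -zem, giving *giuezem*.
The plural form *giuezem* — final consonant /m/ (voiced) → -i → *giuezemi*.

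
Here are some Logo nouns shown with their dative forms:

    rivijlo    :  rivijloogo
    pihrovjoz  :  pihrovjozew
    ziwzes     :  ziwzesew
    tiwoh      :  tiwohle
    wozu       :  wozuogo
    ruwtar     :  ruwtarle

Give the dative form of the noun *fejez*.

fejezew

The suffix is conditioned by the final sound: -ew when the stem ends in a sibilant (*pihrovjoz*, *ziwzes*); -le when the stem ends in a non-sibilant consonant (*tiwoh*, *ruwtar*); -ogo when the stem ends in a vowel (*rivijlo*, *wozu*).
*fejez* — final sound /z/ (a sibilant) → -ew → *fejezew*.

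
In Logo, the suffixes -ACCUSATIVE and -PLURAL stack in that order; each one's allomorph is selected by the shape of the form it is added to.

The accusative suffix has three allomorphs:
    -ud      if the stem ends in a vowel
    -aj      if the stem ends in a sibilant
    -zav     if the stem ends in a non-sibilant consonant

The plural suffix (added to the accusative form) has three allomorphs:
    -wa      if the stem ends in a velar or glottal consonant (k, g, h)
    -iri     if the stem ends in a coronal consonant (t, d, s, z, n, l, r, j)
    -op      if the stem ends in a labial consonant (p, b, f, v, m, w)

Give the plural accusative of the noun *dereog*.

The final sound of *dereog* is /g/, which is a non-sibilant consonant, so the accusative suffix is -zav, giving *dereogzav*.
The accusative form *dereogzav* — final consonant /v/ (labial) → -op → *dereogzavop*.

dereogzavop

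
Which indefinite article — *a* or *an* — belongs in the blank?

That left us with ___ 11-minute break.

The indefinite article is chosen by the initial *sound* of the following word, not its spelling.
The number *11* is spoken "eleven", beginning with /ɪˈlɛvən/ — a vowel sound.
So the article is *an*: That left us with an 11-minute break.

an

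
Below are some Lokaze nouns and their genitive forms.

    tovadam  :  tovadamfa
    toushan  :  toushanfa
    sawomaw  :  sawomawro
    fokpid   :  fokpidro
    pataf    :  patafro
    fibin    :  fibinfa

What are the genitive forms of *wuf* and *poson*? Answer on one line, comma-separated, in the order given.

wufro, posonfa

The alternation tracks the final consonant of the stem — -fa when the stem ends in a nasal (*tovadam*, *toushan*, *fibin*); -ro when the stem ends in a non-nasal consonant (*sawomaw*, *fokpid*, *pataf*).
The final consonant of *wuf* is /f/, which is non-nasal, so the suffix is -ro, giving *wufro*.
*poson*: final consonant = /n/, a nasal → -fa → *posonfa*.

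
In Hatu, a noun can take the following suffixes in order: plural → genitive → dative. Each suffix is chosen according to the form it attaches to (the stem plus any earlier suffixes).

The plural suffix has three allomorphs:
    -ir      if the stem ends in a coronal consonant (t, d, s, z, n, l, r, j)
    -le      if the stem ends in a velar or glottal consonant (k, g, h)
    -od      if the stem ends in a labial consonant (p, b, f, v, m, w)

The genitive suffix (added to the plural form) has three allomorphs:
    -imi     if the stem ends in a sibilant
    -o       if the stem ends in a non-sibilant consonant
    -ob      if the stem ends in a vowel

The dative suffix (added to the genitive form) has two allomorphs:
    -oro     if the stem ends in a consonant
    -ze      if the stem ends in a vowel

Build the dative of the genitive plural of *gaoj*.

*gaoj*: final consonant = /j/, coronal → -ir → *gaojir*.
The plural form *gaojir*: final sound = /r/, a non-sibilant consonant → -o → *gaojiro*.
Since the final sound of the genitive form *gaojiro* is /o/ (a vowel), it takes -ze, giving *gaojiroze*.

gaojiroze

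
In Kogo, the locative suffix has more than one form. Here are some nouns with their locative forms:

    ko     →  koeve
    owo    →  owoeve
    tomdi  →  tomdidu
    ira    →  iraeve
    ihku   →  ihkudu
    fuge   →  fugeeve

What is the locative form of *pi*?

Looking at the last vowel of each stem: -du when the last vowel of the stem is a high vowel (*tomdi*, *ihku*); -eve when the last vowel of the stem is a non-high vowel (*ko*, *owo*, *ira*, *fuge*).
The last vowel of *pi* is /i/, which is a high vowel, so the suffix is -du, giving *pidu*.

pidu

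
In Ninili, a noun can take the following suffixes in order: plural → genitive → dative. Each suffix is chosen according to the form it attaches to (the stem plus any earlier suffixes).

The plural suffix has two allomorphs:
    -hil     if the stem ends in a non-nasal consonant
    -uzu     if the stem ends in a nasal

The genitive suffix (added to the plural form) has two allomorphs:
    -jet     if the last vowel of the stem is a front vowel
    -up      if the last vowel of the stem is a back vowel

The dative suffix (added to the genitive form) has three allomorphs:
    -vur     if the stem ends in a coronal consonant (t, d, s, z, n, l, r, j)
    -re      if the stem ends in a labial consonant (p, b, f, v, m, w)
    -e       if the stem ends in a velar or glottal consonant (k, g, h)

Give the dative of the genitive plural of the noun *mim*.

*mim*: final consonant = /m/, a nasal → -uzu → *mimuzu*.
The plural form *mimuzu*: last vowel = /u/, a back vowel → -up → *mimuzuup*.
Since the final consonant of the genitive form *mimuzuup* is /p/ (labial), it takes -re, giving *mimuzuupre*.

mimuzuupre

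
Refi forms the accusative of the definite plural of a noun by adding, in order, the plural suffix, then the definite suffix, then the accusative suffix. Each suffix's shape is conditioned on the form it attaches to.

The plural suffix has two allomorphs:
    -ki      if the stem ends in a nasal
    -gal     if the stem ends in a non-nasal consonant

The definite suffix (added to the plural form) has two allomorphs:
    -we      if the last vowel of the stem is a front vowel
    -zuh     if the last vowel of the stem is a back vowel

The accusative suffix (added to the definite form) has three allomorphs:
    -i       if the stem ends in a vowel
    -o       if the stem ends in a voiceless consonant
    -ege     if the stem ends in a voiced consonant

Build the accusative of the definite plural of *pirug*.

The final consonant of *pirug* is /g/, which is non-nasal, so the plural suffix is -gal, giving *piruggal*.
The plural form *piruggal*: last vowel = /a/, a back vowel → -zuh → *piruggalzuh*.
Since the final sound of the definite form *piruggalzuh* is /h/ (a voiceless consonant), it takes -o, giving *piruggalzuho*.

piruggalzuho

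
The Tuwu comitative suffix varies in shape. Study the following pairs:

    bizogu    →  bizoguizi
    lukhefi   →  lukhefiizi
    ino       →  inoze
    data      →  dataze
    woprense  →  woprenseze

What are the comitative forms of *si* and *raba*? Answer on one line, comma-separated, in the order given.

siizi, rabaze

Looking at the last vowel of each stem: -izi when the last vowel of the stem is a high vowel (*bizogu*, *lukhefi*); -ze when the last vowel of the stem is a non-high vowel (*ino*, *data*, *woprense*).
The last vowel of *si* is /i/, which is a high vowel, so the suffix is -izi, giving *siizi*.
Since the last vowel of *raba* is /a/ (a non-high vowel), it takes -ze, giving *rabaze*.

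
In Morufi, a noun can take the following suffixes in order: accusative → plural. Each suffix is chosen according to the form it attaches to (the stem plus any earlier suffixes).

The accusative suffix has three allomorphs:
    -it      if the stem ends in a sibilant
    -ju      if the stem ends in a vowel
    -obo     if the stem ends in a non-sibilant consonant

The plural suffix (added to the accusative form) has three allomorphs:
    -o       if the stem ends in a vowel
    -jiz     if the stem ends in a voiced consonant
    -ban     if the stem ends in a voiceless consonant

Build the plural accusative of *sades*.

sadesitban

Since the final sound of *sades* is /s/ (a sibilant), it takes -it, giving *sadesit*.
Since the final sound of the accusative form *sadesit* is /t/ (a voiceless consonant), it takes -ban, giving *sadesitban*.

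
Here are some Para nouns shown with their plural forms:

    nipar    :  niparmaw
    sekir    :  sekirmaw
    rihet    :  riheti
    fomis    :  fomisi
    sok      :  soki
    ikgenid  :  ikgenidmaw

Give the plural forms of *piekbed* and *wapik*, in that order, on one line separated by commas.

piekbedmaw, wapiki

The pattern is voicing of the final consonant: -i when the stem ends in a voiceless consonant (*rihet*, *fomis*, *sok*); -maw when the stem ends in a voiced consonant (*nipar*, *sekir*, *ikgenid*).
Since the final consonant of *piekbed* is /d/ (voiced), it takes -maw, giving *piekbedmaw*.
The final consonant of *wapik* is /k/, which is voiceless, so the suffix is -i, giving *wapiki*.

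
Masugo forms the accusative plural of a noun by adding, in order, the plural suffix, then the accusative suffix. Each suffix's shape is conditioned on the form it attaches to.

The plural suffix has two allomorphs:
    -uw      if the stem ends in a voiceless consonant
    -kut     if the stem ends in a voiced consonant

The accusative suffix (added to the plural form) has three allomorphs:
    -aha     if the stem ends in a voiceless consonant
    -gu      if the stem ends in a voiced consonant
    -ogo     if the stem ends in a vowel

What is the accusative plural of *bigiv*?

bigivkutaha

The final consonant of *bigiv* is /v/, which is voiced, so the plural suffix is -kut, giving *bigivkut*.
The plural form *bigivkut*: final sound = /t/, a voiceless consonant → -aha → *bigivkutaha*.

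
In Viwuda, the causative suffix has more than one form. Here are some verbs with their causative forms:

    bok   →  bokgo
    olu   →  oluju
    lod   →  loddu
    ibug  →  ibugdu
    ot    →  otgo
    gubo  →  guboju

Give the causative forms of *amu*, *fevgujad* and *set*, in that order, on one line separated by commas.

amuju, fevgujaddu, setgo

Looking at the final sound of each stem: -go when the stem ends in a voiceless consonant (*bok*, *ot*); -du when the stem ends in a voiced consonant (*lod*, *ibug*); -ju when the stem ends in a vowel (*olu*, *gubo*).
Since the final sound of *amu* is /u/ (a vowel), it takes -ju, giving *amuju*.
Since the final sound of *fevgujad* is /d/ (a voiced consonant), it takes -du, giving *fevgujaddu*.
*set* — final sound /t/ (a voiceless consonant) → -go → *setgo*.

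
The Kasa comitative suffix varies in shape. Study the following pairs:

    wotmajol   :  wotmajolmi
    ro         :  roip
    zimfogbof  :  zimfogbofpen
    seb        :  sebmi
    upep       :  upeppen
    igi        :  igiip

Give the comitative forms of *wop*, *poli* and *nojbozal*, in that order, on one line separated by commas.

woppen, poliip, nojbozalmi

Looking at the final sound of each stem: -pen when the stem ends in a voiceless consonant (*zimfogbof*, *upep*); -mi when the stem ends in a voiced consonant (*wotmajol*, *seb*); -ip when the stem ends in a vowel (*ro*, *igi*).
*wop*: final sound = /p/, a voiceless consonant → -pen → *woppen*.
Since the final sound of *poli* is /i/ (a vowel), it takes -ip, giving *poliip*.
The final sound of *nojbozal* is /l/, which is a voiced consonant, so the suffix is -mi, giving *nojbozalmi*.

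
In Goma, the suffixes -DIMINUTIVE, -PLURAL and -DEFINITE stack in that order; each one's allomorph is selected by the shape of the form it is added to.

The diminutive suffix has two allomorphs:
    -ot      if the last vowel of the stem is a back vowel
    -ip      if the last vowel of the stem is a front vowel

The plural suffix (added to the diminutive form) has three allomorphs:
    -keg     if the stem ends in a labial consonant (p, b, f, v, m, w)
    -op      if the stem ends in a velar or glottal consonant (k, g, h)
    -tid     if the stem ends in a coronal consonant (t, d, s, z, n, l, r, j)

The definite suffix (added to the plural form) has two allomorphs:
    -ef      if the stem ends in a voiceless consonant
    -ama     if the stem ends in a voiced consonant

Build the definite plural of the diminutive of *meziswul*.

The last vowel of *meziswul* is /u/, which is a back vowel, so the diminutive suffix is -ot, giving *meziswulot*.
Since the final consonant of the diminutive form *meziswulot* is /t/ (coronal), it takes -tid, giving *meziswulottid*.
The plural form *meziswulottid*: final consonant = /d/, voiced → -ama → *meziswulottidama*.

meziswulottidama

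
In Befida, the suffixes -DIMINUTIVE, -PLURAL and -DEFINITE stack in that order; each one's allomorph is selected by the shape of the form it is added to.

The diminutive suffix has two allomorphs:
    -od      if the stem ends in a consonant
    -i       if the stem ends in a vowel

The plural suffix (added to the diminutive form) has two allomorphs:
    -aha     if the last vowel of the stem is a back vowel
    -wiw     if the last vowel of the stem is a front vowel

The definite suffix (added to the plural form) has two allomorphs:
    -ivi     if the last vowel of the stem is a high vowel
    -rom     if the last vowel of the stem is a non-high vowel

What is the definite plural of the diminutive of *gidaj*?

gidajodaharom

Since the final sound of *gidaj* is /j/ (a consonant), it takes -od, giving *gidajod*.
Since the last vowel of the diminutive form *gidajod* is /o/ (a back vowel), it takes -aha, giving *gidajodaha*.
The last vowel of the plural form *gidajodaha* is /a/, which is a non-high vowel, so the definite suffix is -rom, giving *gidajodaharom*.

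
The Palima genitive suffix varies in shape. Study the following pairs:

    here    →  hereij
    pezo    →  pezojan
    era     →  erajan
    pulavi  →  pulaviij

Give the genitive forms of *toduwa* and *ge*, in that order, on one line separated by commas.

toduwajan, geij

Looking at the last vowel of each stem: -ij when the last vowel of the stem is a front vowel (*here*, *pulavi*); -jan when the last vowel of the stem is a back vowel (*pezo*, *era*).
*toduwa* — last vowel /a/ (a back vowel) → -jan → *toduwajan*.
*ge*: last vowel = /e/, a front vowel → -ij → *geij*.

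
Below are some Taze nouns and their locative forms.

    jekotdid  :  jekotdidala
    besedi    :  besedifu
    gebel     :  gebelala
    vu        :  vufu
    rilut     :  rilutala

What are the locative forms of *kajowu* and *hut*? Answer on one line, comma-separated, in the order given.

kajowufu, hutala

The suffix is conditioned by the final sound: -ala when the stem ends in a consonant (*jekotdid*, *gebel*, *rilut*); -fu when the stem ends in a vowel (*besedi*, *vu*).
*kajowu* — final sound /u/ (a vowel) → -fu → *kajowufu*.
*hut* — final sound /t/ (a consonant) → -ala → *hutala*.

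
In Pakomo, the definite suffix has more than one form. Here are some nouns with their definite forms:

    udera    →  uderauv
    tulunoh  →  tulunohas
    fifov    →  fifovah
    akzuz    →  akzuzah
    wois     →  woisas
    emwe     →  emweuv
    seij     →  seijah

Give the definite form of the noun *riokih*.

riokihas

The pattern is voicing of the final sound: -as when the stem ends in a voiceless consonant (*tulunoh*, *wois*); -ah when the stem ends in a voiced consonant (*fifov*, *akzuz*, *seij*); -uv when the stem ends in a vowel (*udera*, *emwe*).
*riokih*: final sound = /h/, a voiceless consonant → -as → *riokihas*.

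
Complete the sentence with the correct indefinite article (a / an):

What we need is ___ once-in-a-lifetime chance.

The indefinite article is chosen by the initial *sound* of the following word, not its spelling.
*once-in-a-lifetime* begins with the sound /wʌ/ (*once* pronounced with initial /w/) — a consonant sound.
So the article is *a*: What we need is a once-in-a-lifetime chance.

a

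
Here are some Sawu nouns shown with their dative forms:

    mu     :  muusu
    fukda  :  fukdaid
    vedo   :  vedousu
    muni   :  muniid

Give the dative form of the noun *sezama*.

The suffix is conditioned by the last vowel: -usu when the last vowel of the stem is a rounded vowel (*mu*, *vedo*); -id when the last vowel of the stem is an unrounded vowel (*fukda*, *muni*).
*sezama*: last vowel = /a/, an unrounded vowel → -id → *sezamaid*.

sezamaid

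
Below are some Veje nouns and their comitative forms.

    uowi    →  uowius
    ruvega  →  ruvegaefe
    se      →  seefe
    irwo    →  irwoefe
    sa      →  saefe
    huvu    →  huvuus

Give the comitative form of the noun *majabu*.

The suffix is conditioned by the last vowel: -us when the last vowel of the stem is a high vowel (*uowi*, *huvu*); -efe when the last vowel of the stem is a non-high vowel (*ruvega*, *se*, *irwo*, *sa*).
Since the last vowel of *majabu* is /u/ (a high vowel), it takes -us, giving *majabuus*.

majabuus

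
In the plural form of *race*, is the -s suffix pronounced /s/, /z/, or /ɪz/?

The stem *race* ends in a sibilant (/s, z, ʃ, ʒ, tʃ, dʒ/).
The plural suffix surfaces as /ɪz/ after sibilants, /s/ after other voiceless consonants, and /z/ after other voiced sounds.
So the plural -s on *race* is pronounced /ɪz/.

/ɪz/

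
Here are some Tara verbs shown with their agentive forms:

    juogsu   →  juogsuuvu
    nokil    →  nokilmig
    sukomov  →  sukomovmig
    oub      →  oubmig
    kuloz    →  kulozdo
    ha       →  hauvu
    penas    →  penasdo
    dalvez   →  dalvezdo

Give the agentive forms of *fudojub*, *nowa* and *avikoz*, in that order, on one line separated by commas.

Looking at the final sound of each stem: -do when the stem ends in a sibilant (*kuloz*, *penas*, *dalvez*); -mig when the stem ends in a non-sibilant consonant (*nokil*, *sukomov*, *oub*); -uvu when the stem ends in a vowel (*juogsu*, *ha*).
*fudojub*: final sound = /b/, a non-sibilant consonant → -mig → *fudojubmig*.
*nowa* — final sound /a/ (a vowel) → -uvu → *nowauvu*.
Since the final sound of *avikoz* is /z/ (a sibilant), it takes -do, giving *avikozdo*.

fudojubmig, nowauvu, avikozdo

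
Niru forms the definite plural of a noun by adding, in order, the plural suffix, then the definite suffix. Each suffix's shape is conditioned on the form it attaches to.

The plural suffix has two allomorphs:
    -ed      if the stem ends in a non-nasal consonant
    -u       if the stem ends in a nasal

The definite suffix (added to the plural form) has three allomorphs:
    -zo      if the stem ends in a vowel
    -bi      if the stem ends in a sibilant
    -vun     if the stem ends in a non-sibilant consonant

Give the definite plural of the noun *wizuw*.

wizuwedvun

Since the final consonant of *wizuw* is /w/ (non-nasal), it takes -ed, giving *wizuwed*.
The plural form *wizuwed* — final sound /d/ (a non-sibilant consonant) → -vun → *wizuwedvun*.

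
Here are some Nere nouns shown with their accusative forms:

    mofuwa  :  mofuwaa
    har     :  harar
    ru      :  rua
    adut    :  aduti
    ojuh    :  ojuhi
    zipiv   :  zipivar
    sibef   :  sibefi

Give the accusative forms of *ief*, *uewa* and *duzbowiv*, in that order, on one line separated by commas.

iefi, uewaa, duzbowivar

The suffix is conditioned by the final sound: -i when the stem ends in a voiceless consonant (*adut*, *ojuh*, *sibef*); -ar when the stem ends in a voiced consonant (*har*, *zipiv*); -a when the stem ends in a vowel (*mofuwa*, *ru*).
*ief*: final sound = /f/, a voiceless consonant → -i → *iefi*.
*uewa*: final sound = /a/, a vowel → -a → *uewaa*.
Since the final sound of *duzbowiv* is /v/ (a voiced consonant), it takes -ar, giving *duzbowivar*.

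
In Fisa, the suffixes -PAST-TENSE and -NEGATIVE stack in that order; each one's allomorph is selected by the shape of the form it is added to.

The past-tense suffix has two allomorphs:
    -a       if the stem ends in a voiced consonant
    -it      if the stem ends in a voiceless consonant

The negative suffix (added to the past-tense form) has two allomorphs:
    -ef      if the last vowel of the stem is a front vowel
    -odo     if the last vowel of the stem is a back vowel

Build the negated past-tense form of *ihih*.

Since the final consonant of *ihih* is /h/ (voiceless), it takes -it, giving *ihihit*.
Since the last vowel of the past-tense form *ihihit* is /i/ (a front vowel), it takes -ef, giving *ihihitef*.

ihihitef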